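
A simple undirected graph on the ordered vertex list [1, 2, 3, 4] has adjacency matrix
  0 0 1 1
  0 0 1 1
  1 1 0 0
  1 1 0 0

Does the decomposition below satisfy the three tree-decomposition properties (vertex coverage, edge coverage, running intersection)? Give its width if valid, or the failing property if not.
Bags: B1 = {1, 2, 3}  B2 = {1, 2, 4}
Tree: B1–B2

Checking the three conditions: (i) the bags cover all of {1, 2, 3, 4}; (ii) for each edge, some bag contains both endpoints; (iii) the bags containing any fixed vertex form a subtree. All hold, so the decomposition is valid with width 3 − 1 = 2.

Yes; width 2.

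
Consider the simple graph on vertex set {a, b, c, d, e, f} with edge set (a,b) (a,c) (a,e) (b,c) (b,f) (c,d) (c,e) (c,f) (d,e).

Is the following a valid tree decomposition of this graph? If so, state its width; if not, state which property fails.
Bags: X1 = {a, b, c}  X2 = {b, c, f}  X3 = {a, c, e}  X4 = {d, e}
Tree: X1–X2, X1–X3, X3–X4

A tree decomposition must satisfy three properties: every vertex lies in some bag; for every edge, both endpoints lie together in some bag; and for every vertex, the bags containing it form a connected subtree. Here edge (c,d) lies in no bag, so the decomposition is invalid.

No — edge (c,d) lies in no bag.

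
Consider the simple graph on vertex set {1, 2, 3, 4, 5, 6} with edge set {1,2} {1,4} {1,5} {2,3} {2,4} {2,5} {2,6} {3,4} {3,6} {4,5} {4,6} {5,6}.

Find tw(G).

A width-3 tree decomposition is:
Bags: B1 = {1, 2, 4, 5}  B2 = {2, 4, 5, 6}  B3 = {2, 3, 4, 6}
Tree: B1–B2, B2–B3
Every bag has size at most 4, so the width is 4 − 1 = 3 and tw(G) ≤ 3. Conversely, {2, 3, 4, 6} is a clique of size 4, and the vertices of any clique must share a bag in every tree decomposition; so some bag has ≥ 4 vertices and tw(G) ≥ 3. Therefore the treewidth is 3.

3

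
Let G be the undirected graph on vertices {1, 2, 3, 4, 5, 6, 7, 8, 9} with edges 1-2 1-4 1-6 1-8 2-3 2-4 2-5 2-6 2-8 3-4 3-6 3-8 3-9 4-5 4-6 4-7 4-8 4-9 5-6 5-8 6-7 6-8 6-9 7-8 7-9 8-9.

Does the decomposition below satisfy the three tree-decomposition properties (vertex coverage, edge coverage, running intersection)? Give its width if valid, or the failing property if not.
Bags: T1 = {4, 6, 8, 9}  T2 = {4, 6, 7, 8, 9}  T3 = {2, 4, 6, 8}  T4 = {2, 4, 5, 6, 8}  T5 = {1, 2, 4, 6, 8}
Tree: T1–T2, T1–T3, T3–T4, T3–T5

A tree decomposition must satisfy three properties: every vertex lies in some bag; for every edge, both endpoints lie together in some bag; and for every vertex, the bags containing it form a connected subtree. Here vertex 3 appears in no bag, so the decomposition is invalid.

No — vertex 3 appears in no bag.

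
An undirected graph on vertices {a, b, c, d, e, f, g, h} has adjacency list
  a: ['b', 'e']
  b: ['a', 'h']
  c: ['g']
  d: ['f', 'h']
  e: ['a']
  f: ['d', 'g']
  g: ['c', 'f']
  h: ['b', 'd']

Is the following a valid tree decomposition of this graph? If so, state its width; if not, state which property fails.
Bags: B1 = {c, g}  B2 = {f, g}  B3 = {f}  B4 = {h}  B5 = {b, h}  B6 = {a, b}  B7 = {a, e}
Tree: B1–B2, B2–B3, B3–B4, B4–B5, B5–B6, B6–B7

No — vertex d appears in no bag.

A tree decomposition must satisfy three properties: every vertex lies in some bag; for every edge, both endpoints lie together in some bag; and for every vertex, the bags containing it form a connected subtree. Here vertex d appears in no bag, so the decomposition is invalid.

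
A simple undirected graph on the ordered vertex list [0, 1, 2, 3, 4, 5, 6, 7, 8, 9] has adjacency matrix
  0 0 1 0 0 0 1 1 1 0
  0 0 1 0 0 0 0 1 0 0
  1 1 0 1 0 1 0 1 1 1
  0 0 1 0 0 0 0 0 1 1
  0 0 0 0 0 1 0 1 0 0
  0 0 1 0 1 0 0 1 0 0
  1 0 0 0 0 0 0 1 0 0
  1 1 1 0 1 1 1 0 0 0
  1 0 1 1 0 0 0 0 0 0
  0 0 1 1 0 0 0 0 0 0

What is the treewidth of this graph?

2

A width-2 tree decomposition is:
Bags: B1 = {0, 6, 7}  B2 = {0, 2, 7}  B3 = {2, 5, 7}  B4 = {0, 2, 8}  B5 = {2, 3, 8}  B6 = {2, 3, 9}  B7 = {1, 2, 7}  B8 = {4, 5, 7}
Tree: B1–B2, B2–B3, B2–B4, B4–B5, B5–B6, B3–B7, B3–B8
The largest bag has 3 vertices, giving width 2; this decomposition certifies tw(G) ≤ 2. Conversely, {0, 2, 8} is a clique of size 3, and the vertices of any clique must share a bag in every tree decomposition; so some bag has ≥ 3 vertices and tw(G) ≥ 2. Therefore the treewidth is 2.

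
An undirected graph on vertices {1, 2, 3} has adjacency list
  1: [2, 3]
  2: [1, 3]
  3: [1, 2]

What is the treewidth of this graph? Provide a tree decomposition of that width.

Treewidth 2.
Bags: B1 = {1, 2, 3}
Tree: (single bag)

A single bag containing all 3 vertices is trivially a valid decomposition of width 2. For the lower bound, the 3 vertices {1, 2, 3} are pairwise adjacent, and any tree decomposition puts a clique entirely inside one bag — forcing width ≥ 2. Combining the bounds, tw(G) = 2.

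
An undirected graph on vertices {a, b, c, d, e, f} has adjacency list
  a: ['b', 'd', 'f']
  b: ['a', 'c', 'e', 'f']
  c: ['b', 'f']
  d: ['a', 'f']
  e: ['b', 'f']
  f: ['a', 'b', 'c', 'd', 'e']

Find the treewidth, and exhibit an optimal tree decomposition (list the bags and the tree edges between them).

Each bag holds 3 vertices, so the decomposition has width 2, which upper-bounds the treewidth. On the other hand G contains the 3-clique {a, d, f}. A clique must lie in a single bag of any decomposition, so no decomposition can have width below 2. Therefore the treewidth is 2.

Treewidth 2.
One optimal decomposition is:
Bags: B1 = {b, e, f}  B2 = {b, c, f}  B3 = {a, b, f}  B4 = {a, d, f}
Tree: B1–B2, B1–B3, B3–B4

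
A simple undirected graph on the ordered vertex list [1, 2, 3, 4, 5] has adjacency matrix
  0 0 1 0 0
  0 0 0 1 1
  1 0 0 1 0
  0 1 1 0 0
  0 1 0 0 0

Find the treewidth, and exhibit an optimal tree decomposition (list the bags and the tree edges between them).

Treewidth 1.
Bags: B1 = {3, 4}  B2 = {1, 3}  B3 = {2, 4}  B4 = {2, 5}
Tree: B1–B2, B1–B3, B3–B4

Each bag holds 2 vertices, so the decomposition has width 1, which upper-bounds the treewidth. G has an edge, so its treewidth is at least 1. Hence tw(G) = 1 exactly.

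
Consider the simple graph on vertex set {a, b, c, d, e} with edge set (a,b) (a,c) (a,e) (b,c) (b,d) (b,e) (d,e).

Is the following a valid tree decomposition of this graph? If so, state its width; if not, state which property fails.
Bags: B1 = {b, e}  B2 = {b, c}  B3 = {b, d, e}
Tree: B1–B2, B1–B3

No — vertex a appears in no bag.

A tree decomposition must satisfy three properties: every vertex lies in some bag; for every edge, both endpoints lie together in some bag; and for every vertex, the bags containing it form a connected subtree. Here vertex a appears in no bag, so the decomposition is invalid.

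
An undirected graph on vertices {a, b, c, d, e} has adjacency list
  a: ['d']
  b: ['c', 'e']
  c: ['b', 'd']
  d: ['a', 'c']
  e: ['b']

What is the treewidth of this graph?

1

A width-1 tree decomposition is:
Bags: B1 = {a, d}  B2 = {c, d}  B3 = {b, c}  B4 = {b, e}
Tree: B1–B2, B2–B3, B3–B4
Each bag holds 2 vertices, so the decomposition has width 1, which upper-bounds the treewidth. Any graph with an edge has treewidth ≥ 1, and G has the edge a–d. Hence tw(G) = 1 exactly.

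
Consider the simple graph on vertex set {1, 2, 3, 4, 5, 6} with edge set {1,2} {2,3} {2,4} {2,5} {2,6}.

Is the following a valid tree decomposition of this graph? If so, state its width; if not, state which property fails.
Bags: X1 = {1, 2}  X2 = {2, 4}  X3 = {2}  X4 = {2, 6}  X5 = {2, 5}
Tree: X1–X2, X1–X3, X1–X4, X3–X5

No — vertex 3 appears in no bag.

A tree decomposition must satisfy three properties: every vertex lies in some bag; for every edge, both endpoints lie together in some bag; and for every vertex, the bags containing it form a connected subtree. Here vertex 3 appears in no bag, so the decomposition is invalid.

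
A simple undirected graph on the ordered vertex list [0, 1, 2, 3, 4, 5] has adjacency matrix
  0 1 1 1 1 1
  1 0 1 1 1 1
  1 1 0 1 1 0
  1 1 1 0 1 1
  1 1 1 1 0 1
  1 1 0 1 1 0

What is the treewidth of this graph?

4

A width-4 tree decomposition is:
Bags: B1 = {0, 1, 3, 4, 5}  B2 = {0, 1, 2, 3, 4}
Tree: B1–B2
Every bag has size at most 5, so the width is 5 − 1 = 4 and tw(G) ≤ 4. On the other hand G contains the 5-clique {0, 1, 2, 3, 4}. A clique must lie in a single bag of any decomposition, so no decomposition can have width below 4. The upper and lower bounds meet at 4, so that is the treewidth.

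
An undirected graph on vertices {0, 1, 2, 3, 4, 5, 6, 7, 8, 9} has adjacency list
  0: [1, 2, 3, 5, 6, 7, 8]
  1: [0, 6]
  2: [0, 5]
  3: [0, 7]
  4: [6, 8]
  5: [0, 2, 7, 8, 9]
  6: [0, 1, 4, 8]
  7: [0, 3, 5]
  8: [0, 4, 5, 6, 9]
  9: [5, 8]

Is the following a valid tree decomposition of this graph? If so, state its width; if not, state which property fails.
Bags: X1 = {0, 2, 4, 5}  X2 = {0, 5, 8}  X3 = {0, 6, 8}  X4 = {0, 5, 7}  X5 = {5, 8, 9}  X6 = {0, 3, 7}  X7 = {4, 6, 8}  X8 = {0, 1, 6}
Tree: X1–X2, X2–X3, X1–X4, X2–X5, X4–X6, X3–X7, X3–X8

A tree decomposition must satisfy three properties: every vertex lies in some bag; for every edge, both endpoints lie together in some bag; and for every vertex, the bags containing it form a connected subtree. Here bags containing vertex 4 are not connected in the tree, so the decomposition is invalid.

No — bags containing vertex 4 are not connected in the tree.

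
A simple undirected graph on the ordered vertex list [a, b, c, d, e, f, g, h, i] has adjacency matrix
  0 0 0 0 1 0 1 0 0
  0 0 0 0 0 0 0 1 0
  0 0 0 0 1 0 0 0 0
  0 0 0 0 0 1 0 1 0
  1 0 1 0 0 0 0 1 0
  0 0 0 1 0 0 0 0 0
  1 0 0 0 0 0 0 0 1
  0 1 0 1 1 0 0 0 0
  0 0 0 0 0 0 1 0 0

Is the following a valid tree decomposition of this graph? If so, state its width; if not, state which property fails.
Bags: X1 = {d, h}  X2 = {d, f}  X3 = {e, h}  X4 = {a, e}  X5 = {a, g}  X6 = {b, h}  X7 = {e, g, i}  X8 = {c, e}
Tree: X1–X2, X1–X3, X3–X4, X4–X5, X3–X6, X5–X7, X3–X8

A tree decomposition must satisfy three properties: every vertex lies in some bag; for every edge, both endpoints lie together in some bag; and for every vertex, the bags containing it form a connected subtree. Here bags containing vertex e are not connected in the tree, so the decomposition is invalid.

No — bags containing vertex e are not connected in the tree.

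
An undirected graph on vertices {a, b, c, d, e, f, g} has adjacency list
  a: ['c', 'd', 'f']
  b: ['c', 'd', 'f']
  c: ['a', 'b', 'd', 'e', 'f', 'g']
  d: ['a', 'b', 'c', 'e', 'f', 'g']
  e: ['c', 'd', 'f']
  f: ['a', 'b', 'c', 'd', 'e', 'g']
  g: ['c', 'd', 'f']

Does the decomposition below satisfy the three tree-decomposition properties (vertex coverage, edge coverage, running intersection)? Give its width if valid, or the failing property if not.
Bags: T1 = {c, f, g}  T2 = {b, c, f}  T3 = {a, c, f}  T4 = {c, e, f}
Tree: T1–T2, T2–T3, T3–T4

No — vertex d appears in no bag.

A tree decomposition must satisfy three properties: every vertex lies in some bag; for every edge, both endpoints lie together in some bag; and for every vertex, the bags containing it form a connected subtree. Here vertex d appears in no bag, so the decomposition is invalid.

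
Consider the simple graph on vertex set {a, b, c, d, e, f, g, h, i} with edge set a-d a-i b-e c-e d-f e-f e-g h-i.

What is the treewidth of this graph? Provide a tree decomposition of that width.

Treewidth 1.
One such decomposition:
Bags: B1 = {e, f}  B2 = {c, e}  B3 = {d, f}  B4 = {a, d}  B5 = {b, e}  B6 = {e, g}  B7 = {a, i}  B8 = {h, i}
Tree: B1–B2, B1–B3, B3–B4, B1–B5, B1–B6, B4–B7, B7–B8

Every bag has size at most 2, so the width is 2 − 1 = 1 and tw(G) ≤ 1. G has an edge, so its treewidth is at least 1. Therefore the treewidth is 1.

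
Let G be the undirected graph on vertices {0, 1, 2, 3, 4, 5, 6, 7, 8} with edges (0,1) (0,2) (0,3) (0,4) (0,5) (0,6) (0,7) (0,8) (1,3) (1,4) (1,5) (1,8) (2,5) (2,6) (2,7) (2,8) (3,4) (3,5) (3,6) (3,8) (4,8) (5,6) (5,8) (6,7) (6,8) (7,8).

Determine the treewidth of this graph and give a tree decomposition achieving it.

Each bag holds 5 vertices, so the decomposition has width 4, which upper-bounds the treewidth. On the other hand G contains the 5-clique {0, 2, 5, 6, 8}. A clique must lie in a single bag of any decomposition, so no decomposition can have width below 4. The upper and lower bounds meet at 4, so that is the treewidth.

Treewidth 4.
One such decomposition:
Bags: B1 = {0, 1, 3, 5, 8}  B2 = {0, 3, 5, 6, 8}  B3 = {0, 2, 5, 6, 8}  B4 = {0, 2, 6, 7, 8}  B5 = {0, 1, 3, 4, 8}
Tree: B1–B2, B2–B3, B3–B4, B1–B5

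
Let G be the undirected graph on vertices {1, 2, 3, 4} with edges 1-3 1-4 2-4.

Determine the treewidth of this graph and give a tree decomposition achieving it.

Treewidth 1.
One such decomposition:
Bags: B1 = {1, 4}  B2 = {1, 3}  B3 = {2, 4}
Tree: B1–B2, B1–B3

Each bag holds 2 vertices, so the decomposition has width 1, which upper-bounds the treewidth. G has an edge, so its treewidth is at least 1. Hence tw(G) = 1 exactly.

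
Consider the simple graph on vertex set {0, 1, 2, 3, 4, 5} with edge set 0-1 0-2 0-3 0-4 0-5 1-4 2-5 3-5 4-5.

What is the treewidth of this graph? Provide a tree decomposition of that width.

Treewidth 2.
Bags: B1 = {0, 2, 5}  B2 = {0, 4, 5}  B3 = {0, 1, 4}  B4 = {0, 3, 5}
Tree: B1–B2, B2–B3, B1–B4

Each bag holds 3 vertices, so the decomposition has width 2, which upper-bounds the treewidth. Conversely, {0, 1, 4} is a clique of size 3, and the vertices of any clique must share a bag in every tree decomposition; so some bag has ≥ 3 vertices and tw(G) ≥ 2. The upper and lower bounds meet at 2, so that is the treewidth.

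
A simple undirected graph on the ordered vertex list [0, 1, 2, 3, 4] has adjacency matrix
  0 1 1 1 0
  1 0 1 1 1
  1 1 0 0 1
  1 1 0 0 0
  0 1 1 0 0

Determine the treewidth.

A width-2 tree decomposition is:
Bags: B1 = {0, 1, 2}  B2 = {1, 2, 4}  B3 = {0, 1, 3}
Tree: B1–B2, B1–B3
Every bag has size at most 3, so the width is 3 − 1 = 2 and tw(G) ≤ 2. Conversely, {0, 1, 2} is a clique of size 3, and the vertices of any clique must share a bag in every tree decomposition; so some bag has ≥ 3 vertices and tw(G) ≥ 2. Therefore the treewidth is 2.

2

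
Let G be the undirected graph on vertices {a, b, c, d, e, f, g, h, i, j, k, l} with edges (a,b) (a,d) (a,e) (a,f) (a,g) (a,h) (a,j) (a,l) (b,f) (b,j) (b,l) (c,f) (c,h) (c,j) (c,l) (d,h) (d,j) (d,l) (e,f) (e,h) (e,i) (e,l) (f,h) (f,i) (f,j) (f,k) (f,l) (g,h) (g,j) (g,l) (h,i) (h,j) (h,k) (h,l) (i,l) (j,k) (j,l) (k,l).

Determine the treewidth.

A width-4 tree decomposition is:
Bags: B1 = {a, e, f, h, l}  B2 = {a, f, h, j, l}  B3 = {a, d, h, j, l}  B4 = {f, h, j, k, l}  B5 = {e, f, h, i, l}  B6 = {c, f, h, j, l}  B7 = {a, b, f, j, l}  B8 = {a, g, h, j, l}
Tree: B1–B2, B2–B3, B2–B4, B1–B5, B2–B6, B2–B7, B3–B8
Every bag has size at most 5, so the width is 5 − 1 = 4 and tw(G) ≤ 4. Conversely, {a, d, h, j, l} is a clique of size 5, and the vertices of any clique must share a bag in every tree decomposition; so some bag has ≥ 5 vertices and tw(G) ≥ 4. Combining the bounds, tw(G) = 4.

4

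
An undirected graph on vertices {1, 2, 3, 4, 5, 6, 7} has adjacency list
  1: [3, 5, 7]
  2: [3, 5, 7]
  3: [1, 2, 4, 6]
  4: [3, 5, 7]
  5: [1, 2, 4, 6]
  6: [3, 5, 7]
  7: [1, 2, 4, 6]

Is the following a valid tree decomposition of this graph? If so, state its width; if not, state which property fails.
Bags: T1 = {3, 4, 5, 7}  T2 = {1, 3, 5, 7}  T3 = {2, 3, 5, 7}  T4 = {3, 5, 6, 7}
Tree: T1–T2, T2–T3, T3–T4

Yes; width 3.

Every vertex of G appears in some bag (union = {1, 2, 3, 4, 5, 6, 7}); every edge is covered by a bag; and for each vertex v the set of bags containing v is connected in the bag tree. The decomposition is therefore valid. The largest bag has 4 vertices, so the width is 3.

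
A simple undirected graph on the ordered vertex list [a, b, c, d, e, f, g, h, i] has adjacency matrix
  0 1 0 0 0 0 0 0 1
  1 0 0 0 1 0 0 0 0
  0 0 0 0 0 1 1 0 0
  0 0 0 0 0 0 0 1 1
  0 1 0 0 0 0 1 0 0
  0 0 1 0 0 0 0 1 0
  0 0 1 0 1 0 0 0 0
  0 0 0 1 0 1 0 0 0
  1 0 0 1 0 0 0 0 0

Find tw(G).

2

A width-2 tree decomposition is:
Bags: B1 = {b, e, g}  B2 = {a, b, g}  B3 = {a, g, i}  B4 = {d, g, i}  B5 = {d, g, h}  B6 = {f, g, h}  B7 = {c, f, g}
Tree: B1–B2, B2–B3, B3–B4, B4–B5, B5–B6, B6–B7
Each bag holds 3 vertices, so the decomposition has width 2, which upper-bounds the treewidth. The edges g–e–b–a–i–d–h–f–c–g form a cycle, so G is not a tree and its treewidth is at least 2. Combining the bounds, tw(G) = 2.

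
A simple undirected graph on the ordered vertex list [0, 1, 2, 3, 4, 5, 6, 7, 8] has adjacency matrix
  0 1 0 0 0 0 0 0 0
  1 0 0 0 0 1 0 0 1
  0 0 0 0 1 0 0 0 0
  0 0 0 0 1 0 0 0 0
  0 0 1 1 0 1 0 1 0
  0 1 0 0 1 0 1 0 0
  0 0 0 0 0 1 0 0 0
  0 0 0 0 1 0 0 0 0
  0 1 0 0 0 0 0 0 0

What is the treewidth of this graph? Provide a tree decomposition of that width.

Treewidth 1.
One optimal decomposition is:
Bags: B1 = {1, 5}  B2 = {4, 5}  B3 = {0, 1}  B4 = {5, 6}  B5 = {2, 4}  B6 = {3, 4}  B7 = {1, 8}  B8 = {4, 7}
Tree: B1–B2, B1–B3, B1–B4, B2–B5, B5–B6, B1–B7, B5–B8

The largest bag has 2 vertices, giving width 1; this decomposition certifies tw(G) ≤ 1. G has an edge, so its treewidth is at least 1. Therefore the treewidth is 1.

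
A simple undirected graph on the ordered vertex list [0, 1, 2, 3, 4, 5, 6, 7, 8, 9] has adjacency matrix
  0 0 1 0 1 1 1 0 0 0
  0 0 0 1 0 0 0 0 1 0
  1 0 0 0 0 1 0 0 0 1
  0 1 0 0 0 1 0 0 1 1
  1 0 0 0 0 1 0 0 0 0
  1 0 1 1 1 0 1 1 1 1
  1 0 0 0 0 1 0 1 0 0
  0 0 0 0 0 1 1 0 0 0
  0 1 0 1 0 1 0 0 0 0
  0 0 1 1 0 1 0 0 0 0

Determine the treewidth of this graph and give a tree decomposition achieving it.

Treewidth 2.
One optimal decomposition is:
Bags: B1 = {0, 4, 5}  B2 = {0, 2, 5}  B3 = {2, 5, 9}  B4 = {0, 5, 6}  B5 = {5, 6, 7}  B6 = {3, 5, 9}  B7 = {3, 5, 8}  B8 = {1, 3, 8}
Tree: B1–B2, B2–B3, B1–B4, B4–B5, B3–B6, B6–B7, B7–B8

The largest bag has 3 vertices, giving width 2; this decomposition certifies tw(G) ≤ 2. Conversely, {1, 3, 8} is a clique of size 3, and the vertices of any clique must share a bag in every tree decomposition; so some bag has ≥ 3 vertices and tw(G) ≥ 2. The upper and lower bounds meet at 2, so that is the treewidth.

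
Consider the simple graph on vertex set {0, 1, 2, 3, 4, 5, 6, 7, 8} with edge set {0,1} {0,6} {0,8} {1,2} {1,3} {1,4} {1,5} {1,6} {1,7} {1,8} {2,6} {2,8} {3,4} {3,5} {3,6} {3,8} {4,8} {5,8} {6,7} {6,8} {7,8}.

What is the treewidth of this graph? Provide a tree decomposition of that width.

Treewidth 3.
One optimal decomposition is:
Bags: B1 = {1, 6, 7, 8}  B2 = {1, 3, 6, 8}  B3 = {0, 1, 6, 8}  B4 = {1, 3, 4, 8}  B5 = {1, 2, 6, 8}  B6 = {1, 3, 5, 8}
Tree: B1–B2, B1–B3, B2–B4, B2–B5, B2–B6

Every bag has size at most 4, so the width is 4 − 1 = 3 and tw(G) ≤ 3. Conversely, {1, 3, 4, 8} is a clique of size 4, and the vertices of any clique must share a bag in every tree decomposition; so some bag has ≥ 4 vertices and tw(G) ≥ 3. Combining the bounds, tw(G) = 3.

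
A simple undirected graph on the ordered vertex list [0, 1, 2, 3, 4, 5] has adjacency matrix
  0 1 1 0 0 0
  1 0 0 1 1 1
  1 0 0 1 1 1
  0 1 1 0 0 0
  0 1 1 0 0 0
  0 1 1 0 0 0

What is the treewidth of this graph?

2

A width-2 tree decomposition is:
Bags: B1 = {1, 2, 3}  B2 = {1, 2, 4}  B3 = {0, 1, 2}  B4 = {1, 2, 5}
Tree: B1–B2, B2–B3, B3–B4
Every bag has size at most 3, so the width is 3 − 1 = 2 and tw(G) ≤ 2. The edges 2–3–1–4–2 form a cycle, so G is not a tree and its treewidth is at least 2. Therefore the treewidth is 2.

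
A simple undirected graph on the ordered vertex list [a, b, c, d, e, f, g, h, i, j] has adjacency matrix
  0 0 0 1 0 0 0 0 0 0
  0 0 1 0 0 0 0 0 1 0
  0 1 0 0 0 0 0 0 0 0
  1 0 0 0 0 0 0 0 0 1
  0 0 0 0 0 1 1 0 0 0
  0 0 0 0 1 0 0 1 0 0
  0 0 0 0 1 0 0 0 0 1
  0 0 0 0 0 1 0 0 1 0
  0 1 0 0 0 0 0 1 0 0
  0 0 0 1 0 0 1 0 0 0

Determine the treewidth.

1

A width-1 tree decomposition is:
Bags: B1 = {a, d}  B2 = {d, j}  B3 = {g, j}  B4 = {e, g}  B5 = {e, f}  B6 = {f, h}  B7 = {h, i}  B8 = {b, i}  B9 = {b, c}
Tree: B1–B2, B2–B3, B3–B4, B4–B5, B5–B6, B6–B7, B7–B8, B8–B9
The largest bag has 2 vertices, giving width 1; this decomposition certifies tw(G) ≤ 1. Since G has at least one edge (e.g. a–d), it is not an edgeless graph, so tw(G) ≥ 1. The upper and lower bounds meet at 1, so that is the treewidth.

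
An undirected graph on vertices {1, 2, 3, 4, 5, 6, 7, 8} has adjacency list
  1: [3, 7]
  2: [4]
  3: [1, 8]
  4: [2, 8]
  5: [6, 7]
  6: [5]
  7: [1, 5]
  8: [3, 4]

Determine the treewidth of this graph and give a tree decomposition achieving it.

Treewidth 1.
One such decomposition:
Bags: B1 = {2, 4}  B2 = {4, 8}  B3 = {3, 8}  B4 = {1, 3}  B5 = {1, 7}  B6 = {5, 7}  B7 = {5, 6}
Tree: B1–B2, B2–B3, B3–B4, B4–B5, B5–B6, B6–B7

Every bag has size at most 2, so the width is 2 − 1 = 1 and tw(G) ≤ 1. Since G has at least one edge (e.g. 2–4), it is not an edgeless graph, so tw(G) ≥ 1. Therefore the treewidth is 1.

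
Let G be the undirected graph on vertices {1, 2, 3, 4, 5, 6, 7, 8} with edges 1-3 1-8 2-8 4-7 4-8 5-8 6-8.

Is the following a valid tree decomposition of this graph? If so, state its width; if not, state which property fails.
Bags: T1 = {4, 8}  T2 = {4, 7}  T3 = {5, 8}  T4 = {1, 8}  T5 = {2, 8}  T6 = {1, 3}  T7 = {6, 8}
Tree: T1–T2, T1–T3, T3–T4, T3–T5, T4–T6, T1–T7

Every vertex of G appears in some bag (union = {1, 2, 3, 4, 5, 6, 7, 8}); every edge is covered by a bag; and for each vertex v the set of bags containing v is connected in the bag tree. The decomposition is therefore valid. The largest bag has 2 vertices, so the width is 1.

Yes; width 1.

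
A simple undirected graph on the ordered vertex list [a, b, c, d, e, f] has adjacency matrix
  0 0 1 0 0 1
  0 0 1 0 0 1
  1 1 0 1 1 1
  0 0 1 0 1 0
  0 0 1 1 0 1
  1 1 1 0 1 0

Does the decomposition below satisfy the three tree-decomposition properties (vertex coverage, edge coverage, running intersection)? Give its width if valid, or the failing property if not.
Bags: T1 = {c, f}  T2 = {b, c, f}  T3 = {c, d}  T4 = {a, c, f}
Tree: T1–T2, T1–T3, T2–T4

No — vertex e appears in no bag.

A tree decomposition must satisfy three properties: every vertex lies in some bag; for every edge, both endpoints lie together in some bag; and for every vertex, the bags containing it form a connected subtree. Here vertex e appears in no bag, so the decomposition is invalid.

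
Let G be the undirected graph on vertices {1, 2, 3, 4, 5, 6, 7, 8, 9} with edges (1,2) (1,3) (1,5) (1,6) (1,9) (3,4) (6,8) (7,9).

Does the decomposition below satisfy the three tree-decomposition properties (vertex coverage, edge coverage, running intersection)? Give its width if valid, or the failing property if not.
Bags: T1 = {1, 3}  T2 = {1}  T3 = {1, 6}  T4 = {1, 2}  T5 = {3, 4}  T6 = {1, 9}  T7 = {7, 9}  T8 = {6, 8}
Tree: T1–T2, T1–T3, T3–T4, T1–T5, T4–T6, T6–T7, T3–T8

A tree decomposition must satisfy three properties: every vertex lies in some bag; for every edge, both endpoints lie together in some bag; and for every vertex, the bags containing it form a connected subtree. Here vertex 5 appears in no bag, so the decomposition is invalid.

No — vertex 5 appears in no bag.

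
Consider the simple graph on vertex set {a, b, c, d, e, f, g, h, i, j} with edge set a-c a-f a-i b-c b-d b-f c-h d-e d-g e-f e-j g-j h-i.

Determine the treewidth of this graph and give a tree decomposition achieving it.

Treewidth 2.
One such decomposition:
Bags: B1 = {e, g, j}  B2 = {d, e, g}  B3 = {d, e, f}  B4 = {b, d, f}  B5 = {a, b, f}  B6 = {a, b, c}  B7 = {a, c, i}  B8 = {c, h, i}
Tree: B1–B2, B2–B3, B3–B4, B4–B5, B5–B6, B6–B7, B7–B8

Each bag holds 3 vertices, so the decomposition has width 2, which upper-bounds the treewidth. The edges j–g–d–e–j form a cycle, so G is not a tree and its treewidth is at least 2. Combining the bounds, tw(G) = 2.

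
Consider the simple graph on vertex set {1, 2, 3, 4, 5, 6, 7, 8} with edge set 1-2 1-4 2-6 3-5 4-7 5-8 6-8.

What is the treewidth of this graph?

A width-1 tree decomposition is:
Bags: B1 = {3, 5}  B2 = {5, 8}  B3 = {6, 8}  B4 = {2, 6}  B5 = {1, 2}  B6 = {1, 4}  B7 = {4, 7}
Tree: B1–B2, B2–B3, B3–B4, B4–B5, B5–B6, B6–B7
The largest bag has 2 vertices, giving width 1; this decomposition certifies tw(G) ≤ 1. G has an edge, so its treewidth is at least 1. Therefore the treewidth is 1.

1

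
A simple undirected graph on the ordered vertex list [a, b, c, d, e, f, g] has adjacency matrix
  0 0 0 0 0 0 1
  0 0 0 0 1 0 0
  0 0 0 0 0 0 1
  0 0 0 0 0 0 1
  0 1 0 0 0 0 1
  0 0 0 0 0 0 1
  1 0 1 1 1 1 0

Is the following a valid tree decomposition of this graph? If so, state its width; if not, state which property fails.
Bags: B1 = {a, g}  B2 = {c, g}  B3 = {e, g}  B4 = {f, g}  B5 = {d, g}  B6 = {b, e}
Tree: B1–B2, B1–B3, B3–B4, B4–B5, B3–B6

Yes; width 1.

Checking the three conditions: (i) the bags cover all of {a, b, c, d, e, f, g}; (ii) for each edge, some bag contains both endpoints; (iii) the bags containing any fixed vertex form a subtree. All hold, so the decomposition is valid with width 2 − 1 = 1.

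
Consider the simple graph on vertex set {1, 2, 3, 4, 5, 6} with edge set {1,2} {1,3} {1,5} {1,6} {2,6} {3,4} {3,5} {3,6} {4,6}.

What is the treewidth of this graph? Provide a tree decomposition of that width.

Every bag has size at most 3, so the width is 3 − 1 = 2 and tw(G) ≤ 2. On the other hand G contains the 3-clique {1, 2, 6}. A clique must lie in a single bag of any decomposition, so no decomposition can have width below 2. Hence tw(G) = 2 exactly.

Treewidth 2.
One such decomposition:
Bags: B1 = {1, 2, 6}  B2 = {1, 3, 6}  B3 = {3, 4, 6}  B4 = {1, 3, 5}
Tree: B1–B2, B2–B3, B2–B4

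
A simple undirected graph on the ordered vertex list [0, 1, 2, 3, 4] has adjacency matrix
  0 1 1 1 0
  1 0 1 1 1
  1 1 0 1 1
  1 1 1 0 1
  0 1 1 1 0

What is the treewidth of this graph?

A width-3 tree decomposition is:
Bags: B1 = {0, 1, 2, 3}  B2 = {1, 2, 3, 4}
Tree: B1–B2
The largest bag has 4 vertices, giving width 3; this decomposition certifies tw(G) ≤ 3. Conversely, {0, 1, 2, 3} is a clique of size 4, and the vertices of any clique must share a bag in every tree decomposition; so some bag has ≥ 4 vertices and tw(G) ≥ 3. Combining the bounds, tw(G) = 3.

3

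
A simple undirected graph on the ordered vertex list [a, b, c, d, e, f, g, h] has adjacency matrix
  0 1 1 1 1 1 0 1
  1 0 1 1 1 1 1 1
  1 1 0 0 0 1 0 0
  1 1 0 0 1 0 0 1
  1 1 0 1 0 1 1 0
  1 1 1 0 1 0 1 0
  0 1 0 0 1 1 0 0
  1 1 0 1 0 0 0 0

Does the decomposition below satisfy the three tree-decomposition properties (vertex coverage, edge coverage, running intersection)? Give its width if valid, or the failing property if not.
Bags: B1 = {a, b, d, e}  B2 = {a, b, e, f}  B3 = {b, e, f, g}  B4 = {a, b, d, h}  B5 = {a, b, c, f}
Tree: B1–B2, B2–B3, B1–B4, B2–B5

Yes; width 3.

Every vertex of G appears in some bag (union = {a, b, c, d, e, f, g, h}); every edge is covered by a bag; and for each vertex v the set of bags containing v is connected in the bag tree. The decomposition is therefore valid. The largest bag has 4 vertices, so the width is 3.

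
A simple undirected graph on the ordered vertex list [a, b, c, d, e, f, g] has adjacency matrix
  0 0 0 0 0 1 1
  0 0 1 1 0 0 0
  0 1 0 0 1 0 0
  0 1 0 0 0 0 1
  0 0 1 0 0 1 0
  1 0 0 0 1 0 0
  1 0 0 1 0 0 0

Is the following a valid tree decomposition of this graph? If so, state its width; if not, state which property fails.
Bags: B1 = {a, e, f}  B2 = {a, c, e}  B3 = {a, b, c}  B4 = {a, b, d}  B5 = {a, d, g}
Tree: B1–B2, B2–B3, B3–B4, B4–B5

Yes; width 2.

Checking the three conditions: (i) the bags cover all of {a, b, c, d, e, f, g}; (ii) for each edge, some bag contains both endpoints; (iii) the bags containing any fixed vertex form a subtree. All hold, so the decomposition is valid with width 3 − 1 = 2.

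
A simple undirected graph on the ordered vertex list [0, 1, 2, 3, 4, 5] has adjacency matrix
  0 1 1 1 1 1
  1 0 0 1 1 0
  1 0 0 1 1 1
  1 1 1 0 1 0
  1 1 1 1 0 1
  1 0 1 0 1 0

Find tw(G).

A width-3 tree decomposition is:
Bags: B1 = {0, 2, 3, 4}  B2 = {0, 2, 4, 5}  B3 = {0, 1, 3, 4}
Tree: B1–B2, B1–B3
Every bag has size at most 4, so the width is 4 − 1 = 3 and tw(G) ≤ 3. On the other hand G contains the 4-clique {0, 1, 3, 4}. A clique must lie in a single bag of any decomposition, so no decomposition can have width below 3. Therefore the treewidth is 3.

3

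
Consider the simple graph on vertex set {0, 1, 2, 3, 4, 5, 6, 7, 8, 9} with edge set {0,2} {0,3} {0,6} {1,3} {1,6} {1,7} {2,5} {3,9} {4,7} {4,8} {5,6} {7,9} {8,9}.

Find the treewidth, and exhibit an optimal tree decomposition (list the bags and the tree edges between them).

Treewidth 2.
Bags: B1 = {4, 7, 8}  B2 = {7, 8, 9}  B3 = {1, 7, 9}  B4 = {1, 3, 9}  B5 = {1, 3, 6}  B6 = {0, 3, 6}  B7 = {0, 5, 6}  B8 = {0, 2, 5}
Tree: B1–B2, B2–B3, B3–B4, B4–B5, B5–B6, B6–B7, B7–B8

Every bag has size at most 3, so the width is 3 − 1 = 2 and tw(G) ≤ 2. Since 4–8–9–7–4 is a cycle in G, G is not acyclic. Forests are exactly the graphs of treewidth ≤ 1, so tw(G) ≥ 2. Combining the bounds, tw(G) = 2.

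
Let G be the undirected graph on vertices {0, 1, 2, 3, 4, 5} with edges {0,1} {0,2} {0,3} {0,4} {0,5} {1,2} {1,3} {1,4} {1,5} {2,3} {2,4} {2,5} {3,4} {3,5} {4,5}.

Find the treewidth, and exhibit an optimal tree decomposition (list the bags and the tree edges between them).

A single bag containing all 6 vertices is trivially a valid decomposition of width 5. Conversely, {0, 1, 2, 3, 4, 5} is a clique of size 6, and the vertices of any clique must share a bag in every tree decomposition; so some bag has ≥ 6 vertices and tw(G) ≥ 5. Therefore the treewidth is 5.

Treewidth 5.
One such decomposition:
Bags: B1 = {0, 1, 2, 3, 4, 5}
Tree: (single bag)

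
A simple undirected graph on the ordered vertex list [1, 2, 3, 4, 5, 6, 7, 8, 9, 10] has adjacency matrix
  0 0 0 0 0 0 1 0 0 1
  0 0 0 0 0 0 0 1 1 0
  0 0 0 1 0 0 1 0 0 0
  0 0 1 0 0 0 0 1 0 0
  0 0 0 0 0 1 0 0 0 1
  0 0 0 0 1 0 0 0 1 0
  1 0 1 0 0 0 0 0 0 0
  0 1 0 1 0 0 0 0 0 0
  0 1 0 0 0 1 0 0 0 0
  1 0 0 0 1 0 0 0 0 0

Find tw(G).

A width-2 tree decomposition is:
Bags: B1 = {2, 8, 9}  B2 = {6, 8, 9}  B3 = {5, 6, 8}  B4 = {5, 8, 10}  B5 = {1, 8, 10}  B6 = {1, 7, 8}  B7 = {3, 7, 8}  B8 = {3, 4, 8}
Tree: B1–B2, B2–B3, B3–B4, B4–B5, B5–B6, B6–B7, B7–B8
The largest bag has 3 vertices, giving width 2; this decomposition certifies tw(G) ≤ 2. For the lower bound, G contains the cycle 8–2–9–6–5–10–1–7–3–4–8, so G is not a forest; only forests have treewidth ≤ 1, hence tw(G) ≥ 2. The upper and lower bounds meet at 2, so that is the treewidth.

2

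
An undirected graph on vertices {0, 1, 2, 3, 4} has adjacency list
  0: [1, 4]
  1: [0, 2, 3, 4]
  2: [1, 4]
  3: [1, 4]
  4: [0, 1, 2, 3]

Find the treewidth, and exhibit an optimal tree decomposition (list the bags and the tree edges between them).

Every bag has size at most 3, so the width is 3 − 1 = 2 and tw(G) ≤ 2. On the other hand G contains the 3-clique {0, 1, 4}. A clique must lie in a single bag of any decomposition, so no decomposition can have width below 2. Combining the bounds, tw(G) = 2.

Treewidth 2.
One optimal decomposition is:
Bags: B1 = {1, 3, 4}  B2 = {1, 2, 4}  B3 = {0, 1, 4}
Tree: B1–B2, B1–B3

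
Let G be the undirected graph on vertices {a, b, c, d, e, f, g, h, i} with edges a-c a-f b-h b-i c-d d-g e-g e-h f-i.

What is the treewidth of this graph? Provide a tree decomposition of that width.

Every bag has size at most 3, so the width is 3 − 1 = 2 and tw(G) ≤ 2. Since b–i–f–a–c–d–g–e–h–b is a cycle in G, G is not acyclic. Forests are exactly the graphs of treewidth ≤ 1, so tw(G) ≥ 2. Combining the bounds, tw(G) = 2.

Treewidth 2.
One such decomposition:
Bags: B1 = {b, f, i}  B2 = {a, b, f}  B3 = {a, b, c}  B4 = {b, c, d}  B5 = {b, d, g}  B6 = {b, e, g}  B7 = {b, e, h}
Tree: B1–B2, B2–B3, B3–B4, B4–B5, B5–B6, B6–B7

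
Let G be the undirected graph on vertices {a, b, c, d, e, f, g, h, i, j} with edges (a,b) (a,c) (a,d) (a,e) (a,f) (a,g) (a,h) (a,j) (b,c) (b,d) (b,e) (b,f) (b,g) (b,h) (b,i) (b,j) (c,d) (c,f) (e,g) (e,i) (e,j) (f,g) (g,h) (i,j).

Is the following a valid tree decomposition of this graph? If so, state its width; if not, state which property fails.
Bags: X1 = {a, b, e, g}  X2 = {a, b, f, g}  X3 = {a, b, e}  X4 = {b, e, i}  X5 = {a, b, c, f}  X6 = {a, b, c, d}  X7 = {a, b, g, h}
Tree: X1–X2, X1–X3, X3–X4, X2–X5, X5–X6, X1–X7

A tree decomposition must satisfy three properties: every vertex lies in some bag; for every edge, both endpoints lie together in some bag; and for every vertex, the bags containing it form a connected subtree. Here vertex j appears in no bag, so the decomposition is invalid.

No — vertex j appears in no bag.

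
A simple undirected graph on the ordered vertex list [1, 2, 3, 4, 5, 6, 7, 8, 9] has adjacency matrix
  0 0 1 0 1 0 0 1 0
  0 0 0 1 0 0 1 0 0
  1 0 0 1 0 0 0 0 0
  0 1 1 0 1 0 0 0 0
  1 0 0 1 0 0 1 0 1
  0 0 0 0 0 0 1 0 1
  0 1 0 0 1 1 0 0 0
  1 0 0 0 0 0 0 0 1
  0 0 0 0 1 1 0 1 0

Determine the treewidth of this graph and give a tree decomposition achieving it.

Every bag has size at most 4, so the width is 4 − 1 = 3 and tw(G) ≤ 3. For the lower bound: the 4 vertex sets {2,6,7}, {9}, {5}, {1,3,4,8} are disjoint, each induces a connected subgraph, and every pair is joined by at least one edge of G. Contracting each set to a single vertex therefore yields K_{4} as a minor, and since treewidth is minor-monotone, tw(G) ≥ tw(K_{4}) = 3. The upper and lower bounds meet at 3, so that is the treewidth.

Treewidth 3.
Bags: B1 = {2, 6, 7, 9}  B2 = {2, 5, 7, 9}  B3 = {2, 4, 5, 9}  B4 = {4, 5, 8, 9}  B5 = {1, 4, 5, 8}  B6 = {1, 3, 4, 8}
Tree: B1–B2, B2–B3, B3–B4, B4–B5, B5–B6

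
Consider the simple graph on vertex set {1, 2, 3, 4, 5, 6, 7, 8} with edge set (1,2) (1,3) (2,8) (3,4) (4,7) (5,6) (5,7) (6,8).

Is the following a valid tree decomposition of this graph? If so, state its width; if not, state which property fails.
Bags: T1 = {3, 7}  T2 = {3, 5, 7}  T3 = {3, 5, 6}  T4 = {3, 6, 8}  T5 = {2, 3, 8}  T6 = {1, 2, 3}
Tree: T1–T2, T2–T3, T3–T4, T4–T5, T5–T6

No — vertex 4 appears in no bag.

A tree decomposition must satisfy three properties: every vertex lies in some bag; for every edge, both endpoints lie together in some bag; and for every vertex, the bags containing it form a connected subtree. Here vertex 4 appears in no bag, so the decomposition is invalid.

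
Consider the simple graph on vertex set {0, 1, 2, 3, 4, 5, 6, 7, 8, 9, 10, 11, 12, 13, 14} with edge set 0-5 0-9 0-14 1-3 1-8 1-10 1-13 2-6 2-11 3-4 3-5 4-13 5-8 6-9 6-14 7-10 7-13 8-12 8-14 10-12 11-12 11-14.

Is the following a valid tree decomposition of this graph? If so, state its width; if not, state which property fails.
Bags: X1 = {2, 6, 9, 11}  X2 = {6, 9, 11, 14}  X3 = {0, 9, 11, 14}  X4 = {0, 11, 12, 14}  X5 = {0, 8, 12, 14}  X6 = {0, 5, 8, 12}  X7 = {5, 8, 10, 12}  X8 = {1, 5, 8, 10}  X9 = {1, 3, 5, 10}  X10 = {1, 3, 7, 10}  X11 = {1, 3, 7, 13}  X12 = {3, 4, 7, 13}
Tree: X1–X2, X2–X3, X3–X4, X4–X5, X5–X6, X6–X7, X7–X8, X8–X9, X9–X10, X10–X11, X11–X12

Yes; width 3.

Every vertex of G appears in some bag (union = {0, 1, 2, 3, 4, 5, 6, 7, 8, 9, 10, 11, 12, 13, 14}); every edge is covered by a bag; and for each vertex v the set of bags containing v is connected in the bag tree. The decomposition is therefore valid. The largest bag has 4 vertices, so the width is 3.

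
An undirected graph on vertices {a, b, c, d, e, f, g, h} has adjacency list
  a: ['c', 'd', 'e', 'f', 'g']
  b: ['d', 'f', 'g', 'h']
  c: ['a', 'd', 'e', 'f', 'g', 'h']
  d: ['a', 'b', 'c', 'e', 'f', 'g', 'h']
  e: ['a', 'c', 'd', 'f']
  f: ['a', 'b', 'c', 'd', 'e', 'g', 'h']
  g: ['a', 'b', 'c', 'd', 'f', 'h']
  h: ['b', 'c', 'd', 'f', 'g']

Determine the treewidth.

4

A width-4 tree decomposition is:
Bags: B1 = {a, c, d, f, g}  B2 = {c, d, f, g, h}  B3 = {b, d, f, g, h}  B4 = {a, c, d, e, f}
Tree: B1–B2, B2–B3, B1–B4
Every bag has size at most 5, so the width is 5 − 1 = 4 and tw(G) ≤ 4. For the lower bound, the 5 vertices {c, d, f, g, h} are pairwise adjacent, and any tree decomposition puts a clique entirely inside one bag — forcing width ≥ 4. Therefore the treewidth is 4.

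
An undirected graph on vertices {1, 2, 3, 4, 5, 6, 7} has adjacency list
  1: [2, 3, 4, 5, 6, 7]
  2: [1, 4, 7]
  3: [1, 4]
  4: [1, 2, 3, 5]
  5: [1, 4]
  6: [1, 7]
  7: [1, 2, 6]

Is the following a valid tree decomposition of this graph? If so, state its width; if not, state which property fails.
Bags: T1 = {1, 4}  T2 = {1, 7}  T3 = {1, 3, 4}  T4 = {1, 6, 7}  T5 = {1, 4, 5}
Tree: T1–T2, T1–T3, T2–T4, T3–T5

No — vertex 2 appears in no bag.

A tree decomposition must satisfy three properties: every vertex lies in some bag; for every edge, both endpoints lie together in some bag; and for every vertex, the bags containing it form a connected subtree. Here vertex 2 appears in no bag, so the decomposition is invalid.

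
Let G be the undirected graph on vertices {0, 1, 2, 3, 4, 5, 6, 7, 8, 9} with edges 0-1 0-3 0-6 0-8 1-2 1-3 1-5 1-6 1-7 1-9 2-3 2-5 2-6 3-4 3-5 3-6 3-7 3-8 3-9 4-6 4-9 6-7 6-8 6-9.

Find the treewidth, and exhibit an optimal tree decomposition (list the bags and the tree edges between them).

The largest bag has 4 vertices, giving width 3; this decomposition certifies tw(G) ≤ 3. On the other hand G contains the 4-clique {1, 2, 3, 5}. A clique must lie in a single bag of any decomposition, so no decomposition can have width below 3. Therefore the treewidth is 3.

Treewidth 3.
One optimal decomposition is:
Bags: B1 = {1, 3, 6, 7}  B2 = {1, 2, 3, 6}  B3 = {1, 3, 6, 9}  B4 = {0, 1, 3, 6}  B5 = {0, 3, 6, 8}  B6 = {1, 2, 3, 5}  B7 = {3, 4, 6, 9}
Tree: B1–B2, B1–B3, B2–B4, B4–B5, B2–B6, B3–B7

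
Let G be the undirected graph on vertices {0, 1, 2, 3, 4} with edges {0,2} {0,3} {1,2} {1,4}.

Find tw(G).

A width-1 tree decomposition is:
Bags: B1 = {0, 2}  B2 = {0, 3}  B3 = {1, 2}  B4 = {1, 4}
Tree: B1–B2, B1–B3, B3–B4
Each bag holds 2 vertices, so the decomposition has width 1, which upper-bounds the treewidth. Any graph with an edge has treewidth ≥ 1, and G has the edge 0–2. Hence tw(G) = 1 exactly.

1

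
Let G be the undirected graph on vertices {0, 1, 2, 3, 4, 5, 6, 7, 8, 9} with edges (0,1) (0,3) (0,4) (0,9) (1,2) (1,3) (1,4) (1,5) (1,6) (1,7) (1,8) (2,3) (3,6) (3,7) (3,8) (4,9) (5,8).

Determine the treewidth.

2

A width-2 tree decomposition is:
Bags: B1 = {1, 3, 7}  B2 = {1, 2, 3}  B3 = {1, 3, 8}  B4 = {0, 1, 3}  B5 = {1, 5, 8}  B6 = {0, 1, 4}  B7 = {1, 3, 6}  B8 = {0, 4, 9}
Tree: B1–B2, B2–B3, B2–B4, B3–B5, B4–B6, B4–B7, B6–B8
Every bag has size at most 3, so the width is 3 − 1 = 2 and tw(G) ≤ 2. Conversely, {0, 1, 3} is a clique of size 3, and the vertices of any clique must share a bag in every tree decomposition; so some bag has ≥ 3 vertices and tw(G) ≥ 2. Hence tw(G) = 2 exactly.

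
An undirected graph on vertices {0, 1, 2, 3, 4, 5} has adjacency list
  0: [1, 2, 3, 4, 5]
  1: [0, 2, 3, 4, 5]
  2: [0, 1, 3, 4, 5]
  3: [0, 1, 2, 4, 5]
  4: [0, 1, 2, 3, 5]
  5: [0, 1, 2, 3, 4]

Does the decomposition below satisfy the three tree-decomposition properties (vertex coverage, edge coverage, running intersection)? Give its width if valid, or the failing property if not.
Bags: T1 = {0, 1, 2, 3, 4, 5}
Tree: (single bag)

Vertex coverage: the bags together contain {0, 1, 2, 3, 4, 5}, the full vertex set. Edge coverage: each edge of G has both endpoints in at least one bag. Running intersection: for every vertex, the bags containing it form a connected subtree. All three properties hold, so this is a valid tree decomposition of width max|bag| − 1 = 5, and hence tw(G) ≤ 5.

Yes; width 5.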